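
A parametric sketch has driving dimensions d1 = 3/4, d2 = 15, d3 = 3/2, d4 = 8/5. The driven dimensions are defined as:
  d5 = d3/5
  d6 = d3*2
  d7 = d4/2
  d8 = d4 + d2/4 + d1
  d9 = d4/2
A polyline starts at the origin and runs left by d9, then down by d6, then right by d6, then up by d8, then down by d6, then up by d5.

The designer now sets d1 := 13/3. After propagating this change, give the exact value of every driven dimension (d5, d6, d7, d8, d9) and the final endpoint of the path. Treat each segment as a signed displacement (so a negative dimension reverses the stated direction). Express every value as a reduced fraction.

Apply edit: d1 := 13/3
  d5 = d3/5 = 3/10
  d6 = d3*2 = 3
  d7 = d4/2 = 4/5
  d8 = d4 + d2/4 + d1 = 581/60
  d9 = d4/2 = 4/5
Walk from origin (0, 0):
  seg 1: left by d9 = 4/5 → (-4/5, 0)
  seg 2: down by d6 = 3 → (-4/5, -3)
  seg 3: right by d6 = 3 → (11/5, -3)
  seg 4: up by d8 = 581/60 → (11/5, 401/60)
  seg 5: down by d6 = 3 → (11/5, 221/60)
  seg 6: up by d5 = 3/10 → (11/5, 239/60)

d5 = 3/10
d6 = 3
d7 = 4/5
d8 = 581/60
d9 = 4/5
endpoint = (11/5, 239/60)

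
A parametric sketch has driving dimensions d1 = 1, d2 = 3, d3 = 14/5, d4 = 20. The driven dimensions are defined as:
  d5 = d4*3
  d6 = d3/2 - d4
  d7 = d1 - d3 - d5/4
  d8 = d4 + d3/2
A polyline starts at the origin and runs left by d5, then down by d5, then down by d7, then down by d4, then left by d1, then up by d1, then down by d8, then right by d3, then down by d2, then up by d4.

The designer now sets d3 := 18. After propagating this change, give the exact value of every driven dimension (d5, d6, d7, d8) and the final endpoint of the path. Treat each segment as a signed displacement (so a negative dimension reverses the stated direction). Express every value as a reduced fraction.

d5 = 60
d6 = -11
d7 = -32
d8 = 29
endpoint = (-43, -59)

Apply edit: d3 := 18
  d5 = d4*3 = 60
  d6 = d3/2 - d4 = -11
  d7 = d1 - d3 - d5/4 = -32
  d8 = d4 + d3/2 = 29
Walk from origin (0, 0):
  seg 1: left by d5 = 60 → (-60, 0)
  seg 2: down by d5 = 60 → (-60, -60)
  seg 3: down by d7 = -32 → (-60, -28)
  seg 4: down by d4 = 20 → (-60, -48)
  seg 5: left by d1 = 1 → (-61, -48)
  seg 6: up by d1 = 1 → (-61, -47)
  seg 7: down by d8 = 29 → (-61, -76)
  seg 8: right by d3 = 18 → (-43, -76)
  seg 9: down by d2 = 3 → (-43, -79)
  seg 10: up by d4 = 20 → (-43, -59)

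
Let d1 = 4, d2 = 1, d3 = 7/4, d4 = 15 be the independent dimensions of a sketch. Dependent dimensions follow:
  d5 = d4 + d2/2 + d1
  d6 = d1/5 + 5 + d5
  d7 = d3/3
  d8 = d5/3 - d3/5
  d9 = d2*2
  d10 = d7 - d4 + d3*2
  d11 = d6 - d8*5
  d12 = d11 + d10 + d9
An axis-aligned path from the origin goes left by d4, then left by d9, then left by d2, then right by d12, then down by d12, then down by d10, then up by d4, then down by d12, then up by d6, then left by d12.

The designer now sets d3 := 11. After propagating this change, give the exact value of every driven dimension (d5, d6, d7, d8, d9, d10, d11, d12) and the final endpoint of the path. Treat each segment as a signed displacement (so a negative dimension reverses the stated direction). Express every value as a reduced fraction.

d5 = 39/2
d6 = 253/10
d7 = 11/3
d8 = 43/10
d9 = 2
d10 = 32/3
d11 = 19/5
d12 = 247/15
endpoint = (-18, -33/10)

Apply edit: d3 := 11
  d5 = d4 + d2/2 + d1 = 39/2
  d6 = d1/5 + 5 + d5 = 253/10
  d7 = d3/3 = 11/3
  d8 = d5/3 - d3/5 = 43/10
  d9 = d2*2 = 2
  d10 = d7 - d4 + d3*2 = 32/3
  d11 = d6 - d8*5 = 19/5
  d12 = d11 + d10 + d9 = 247/15
Walk from origin (0, 0):
  seg 1: left by d4 = 15 → (-15, 0)
  seg 2: left by d9 = 2 → (-17, 0)
  seg 3: left by d2 = 1 → (-18, 0)
  seg 4: right by d12 = 247/15 → (-23/15, 0)
  seg 5: down by d12 = 247/15 → (-23/15, -247/15)
  seg 6: down by d10 = 32/3 → (-23/15, -407/15)
  seg 7: up by d4 = 15 → (-23/15, -182/15)
  seg 8: down by d12 = 247/15 → (-23/15, -143/5)
  seg 9: up by d6 = 253/10 → (-23/15, -33/10)
  seg 10: left by d12 = 247/15 → (-18, -33/10)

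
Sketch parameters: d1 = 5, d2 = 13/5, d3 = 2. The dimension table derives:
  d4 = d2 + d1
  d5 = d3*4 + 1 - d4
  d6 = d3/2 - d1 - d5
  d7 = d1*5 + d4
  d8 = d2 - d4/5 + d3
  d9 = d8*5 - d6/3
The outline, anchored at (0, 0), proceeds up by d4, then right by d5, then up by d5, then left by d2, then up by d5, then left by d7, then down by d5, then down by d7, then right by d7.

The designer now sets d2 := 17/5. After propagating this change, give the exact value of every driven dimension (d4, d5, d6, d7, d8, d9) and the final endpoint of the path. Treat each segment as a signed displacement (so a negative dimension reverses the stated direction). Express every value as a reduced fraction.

d4 = 42/5
d5 = 3/5
d6 = -23/5
d7 = 167/5
d8 = 93/25
d9 = 302/15
endpoint = (-14/5, -122/5)

Apply edit: d2 := 17/5
  d4 = d2 + d1 = 42/5
  d5 = d3*4 + 1 - d4 = 3/5
  d6 = d3/2 - d1 - d5 = -23/5
  d7 = d1*5 + d4 = 167/5
  d8 = d2 - d4/5 + d3 = 93/25
  d9 = d8*5 - d6/3 = 302/15
Walk from origin (0, 0):
  seg 1: up by d4 = 42/5 → (0, 42/5)
  seg 2: right by d5 = 3/5 → (3/5, 42/5)
  seg 3: up by d5 = 3/5 → (3/5, 9)
  seg 4: left by d2 = 17/5 → (-14/5, 9)
  seg 5: up by d5 = 3/5 → (-14/5, 48/5)
  seg 6: left by d7 = 167/5 → (-181/5, 48/5)
  seg 7: down by d5 = 3/5 → (-181/5, 9)
  seg 8: down by d7 = 167/5 → (-181/5, -122/5)
  seg 9: right by d7 = 167/5 → (-14/5, -122/5)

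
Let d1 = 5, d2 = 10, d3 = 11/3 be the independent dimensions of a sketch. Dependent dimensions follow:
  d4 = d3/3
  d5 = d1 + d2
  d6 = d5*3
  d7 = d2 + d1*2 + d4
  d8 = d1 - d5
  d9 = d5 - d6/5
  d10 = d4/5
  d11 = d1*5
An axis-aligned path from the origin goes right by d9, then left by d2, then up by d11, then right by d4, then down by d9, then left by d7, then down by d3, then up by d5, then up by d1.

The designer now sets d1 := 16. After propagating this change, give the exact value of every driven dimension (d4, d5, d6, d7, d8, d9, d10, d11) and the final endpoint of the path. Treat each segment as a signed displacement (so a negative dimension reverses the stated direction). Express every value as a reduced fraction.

Apply edit: d1 := 16
  d4 = d3/3 = 11/9
  d5 = d1 + d2 = 26
  d6 = d5*3 = 78
  d7 = d2 + d1*2 + d4 = 389/9
  d8 = d1 - d5 = -10
  d9 = d5 - d6/5 = 52/5
  d10 = d4/5 = 11/45
  d11 = d1*5 = 80
Walk from origin (0, 0):
  seg 1: right by d9 = 52/5 → (52/5, 0)
  seg 2: left by d2 = 10 → (2/5, 0)
  seg 3: up by d11 = 80 → (2/5, 80)
  seg 4: right by d4 = 11/9 → (73/45, 80)
  seg 5: down by d9 = 52/5 → (73/45, 348/5)
  seg 6: left by d7 = 389/9 → (-208/5, 348/5)
  seg 7: down by d3 = 11/3 → (-208/5, 989/15)
  seg 8: up by d5 = 26 → (-208/5, 1379/15)
  seg 9: up by d1 = 16 → (-208/5, 1619/15)

d4 = 11/9
d5 = 26
d6 = 78
d7 = 389/9
d8 = -10
d9 = 52/5
d10 = 11/45
d11 = 80
endpoint = (-208/5, 1619/15)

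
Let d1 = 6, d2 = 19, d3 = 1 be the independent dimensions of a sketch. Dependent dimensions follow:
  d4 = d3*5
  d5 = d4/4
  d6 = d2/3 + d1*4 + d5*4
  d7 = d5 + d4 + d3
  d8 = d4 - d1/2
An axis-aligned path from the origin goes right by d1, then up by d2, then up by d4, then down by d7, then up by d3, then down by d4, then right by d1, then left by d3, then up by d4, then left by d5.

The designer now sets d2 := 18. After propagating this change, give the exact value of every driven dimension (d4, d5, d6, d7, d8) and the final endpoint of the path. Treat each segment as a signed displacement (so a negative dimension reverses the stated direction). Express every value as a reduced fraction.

d4 = 5
d5 = 5/4
d6 = 35
d7 = 29/4
d8 = 2
endpoint = (39/4, 67/4)

Apply edit: d2 := 18
  d4 = d3*5 = 5
  d5 = d4/4 = 5/4
  d6 = d2/3 + d1*4 + d5*4 = 35
  d7 = d5 + d4 + d3 = 29/4
  d8 = d4 - d1/2 = 2
Walk from origin (0, 0):
  seg 1: right by d1 = 6 → (6, 0)
  seg 2: up by d2 = 18 → (6, 18)
  seg 3: up by d4 = 5 → (6, 23)
  seg 4: down by d7 = 29/4 → (6, 63/4)
  seg 5: up by d3 = 1 → (6, 67/4)
  seg 6: down by d4 = 5 → (6, 47/4)
  seg 7: right by d1 = 6 → (12, 47/4)
  seg 8: left by d3 = 1 → (11, 47/4)
  seg 9: up by d4 = 5 → (11, 67/4)
  seg 10: left by d5 = 5/4 → (39/4, 67/4)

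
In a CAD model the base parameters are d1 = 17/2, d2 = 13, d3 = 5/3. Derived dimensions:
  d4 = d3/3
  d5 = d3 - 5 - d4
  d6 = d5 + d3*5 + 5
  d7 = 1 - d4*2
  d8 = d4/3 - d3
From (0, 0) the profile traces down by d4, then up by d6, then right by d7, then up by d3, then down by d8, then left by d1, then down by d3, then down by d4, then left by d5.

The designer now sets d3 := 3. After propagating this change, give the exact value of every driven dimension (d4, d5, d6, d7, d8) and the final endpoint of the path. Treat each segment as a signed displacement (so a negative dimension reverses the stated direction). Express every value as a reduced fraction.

Apply edit: d3 := 3
  d4 = d3/3 = 1
  d5 = d3 - 5 - d4 = -3
  d6 = d5 + d3*5 + 5 = 17
  d7 = 1 - d4*2 = -1
  d8 = d4/3 - d3 = -8/3
Walk from origin (0, 0):
  seg 1: down by d4 = 1 → (0, -1)
  seg 2: up by d6 = 17 → (0, 16)
  seg 3: right by d7 = -1 → (-1, 16)
  seg 4: up by d3 = 3 → (-1, 19)
  seg 5: down by d8 = -8/3 → (-1, 65/3)
  seg 6: left by d1 = 17/2 → (-19/2, 65/3)
  seg 7: down by d3 = 3 → (-19/2, 56/3)
  seg 8: down by d4 = 1 → (-19/2, 53/3)
  seg 9: left by d5 = -3 → (-13/2, 53/3)

d4 = 1
d5 = -3
d6 = 17
d7 = -1
d8 = -8/3
endpoint = (-13/2, 53/3)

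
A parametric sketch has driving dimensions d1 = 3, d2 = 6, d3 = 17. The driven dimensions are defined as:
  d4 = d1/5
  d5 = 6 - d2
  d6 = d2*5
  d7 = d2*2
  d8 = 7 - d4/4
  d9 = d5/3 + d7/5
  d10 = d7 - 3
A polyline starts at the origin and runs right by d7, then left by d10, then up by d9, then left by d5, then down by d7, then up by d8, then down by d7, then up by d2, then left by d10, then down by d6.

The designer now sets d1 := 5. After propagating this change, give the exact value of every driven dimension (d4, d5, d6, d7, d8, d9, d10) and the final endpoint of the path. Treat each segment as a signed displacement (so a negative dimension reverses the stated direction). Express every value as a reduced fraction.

d4 = 1
d5 = 0
d6 = 30
d7 = 12
d8 = 27/4
d9 = 12/5
d10 = 9
endpoint = (-6, -777/20)

Apply edit: d1 := 5
  d4 = d1/5 = 1
  d5 = 6 - d2 = 0
  d6 = d2*5 = 30
  d7 = d2*2 = 12
  d8 = 7 - d4/4 = 27/4
  d9 = d5/3 + d7/5 = 12/5
  d10 = d7 - 3 = 9
Walk from origin (0, 0):
  seg 1: right by d7 = 12 → (12, 0)
  seg 2: left by d10 = 9 → (3, 0)
  seg 3: up by d9 = 12/5 → (3, 12/5)
  seg 4: left by d5 = 0 → (3, 12/5)
  seg 5: down by d7 = 12 → (3, -48/5)
  seg 6: up by d8 = 27/4 → (3, -57/20)
  seg 7: down by d7 = 12 → (3, -297/20)
  seg 8: up by d2 = 6 → (3, -177/20)
  seg 9: left by d10 = 9 → (-6, -177/20)
  seg 10: down by d6 = 30 → (-6, -777/20)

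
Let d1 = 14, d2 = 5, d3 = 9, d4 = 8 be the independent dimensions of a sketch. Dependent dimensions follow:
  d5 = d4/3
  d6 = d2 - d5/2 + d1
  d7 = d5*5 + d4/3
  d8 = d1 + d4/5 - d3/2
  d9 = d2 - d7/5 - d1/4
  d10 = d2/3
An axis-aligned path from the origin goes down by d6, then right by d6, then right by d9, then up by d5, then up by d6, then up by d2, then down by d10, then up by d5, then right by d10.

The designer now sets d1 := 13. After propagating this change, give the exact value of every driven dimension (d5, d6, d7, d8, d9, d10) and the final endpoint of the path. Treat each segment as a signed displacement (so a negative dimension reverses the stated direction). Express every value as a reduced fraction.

Apply edit: d1 := 13
  d5 = d4/3 = 8/3
  d6 = d2 - d5/2 + d1 = 50/3
  d7 = d5*5 + d4/3 = 16
  d8 = d1 + d4/5 - d3/2 = 101/10
  d9 = d2 - d7/5 - d1/4 = -29/20
  d10 = d2/3 = 5/3
Walk from origin (0, 0):
  seg 1: down by d6 = 50/3 → (0, -50/3)
  seg 2: right by d6 = 50/3 → (50/3, -50/3)
  seg 3: right by d9 = -29/20 → (913/60, -50/3)
  seg 4: up by d5 = 8/3 → (913/60, -14)
  seg 5: up by d6 = 50/3 → (913/60, 8/3)
  seg 6: up by d2 = 5 → (913/60, 23/3)
  seg 7: down by d10 = 5/3 → (913/60, 6)
  seg 8: up by d5 = 8/3 → (913/60, 26/3)
  seg 9: right by d10 = 5/3 → (1013/60, 26/3)

d5 = 8/3
d6 = 50/3
d7 = 16
d8 = 101/10
d9 = -29/20
d10 = 5/3
endpoint = (1013/60, 26/3)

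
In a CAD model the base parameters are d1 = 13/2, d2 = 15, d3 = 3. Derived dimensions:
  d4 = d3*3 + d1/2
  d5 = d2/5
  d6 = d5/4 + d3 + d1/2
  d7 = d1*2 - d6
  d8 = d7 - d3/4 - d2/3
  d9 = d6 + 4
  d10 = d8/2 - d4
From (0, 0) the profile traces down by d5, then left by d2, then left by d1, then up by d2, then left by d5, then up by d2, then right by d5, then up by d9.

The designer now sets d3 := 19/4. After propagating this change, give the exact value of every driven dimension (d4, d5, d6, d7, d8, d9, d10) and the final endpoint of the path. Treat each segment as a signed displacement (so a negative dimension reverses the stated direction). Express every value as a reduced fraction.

d4 = 35/2
d5 = 3
d6 = 35/4
d7 = 17/4
d8 = -31/16
d9 = 51/4
d10 = -591/32
endpoint = (-43/2, 159/4)

Apply edit: d3 := 19/4
  d4 = d3*3 + d1/2 = 35/2
  d5 = d2/5 = 3
  d6 = d5/4 + d3 + d1/2 = 35/4
  d7 = d1*2 - d6 = 17/4
  d8 = d7 - d3/4 - d2/3 = -31/16
  d9 = d6 + 4 = 51/4
  d10 = d8/2 - d4 = -591/32
Walk from origin (0, 0):
  seg 1: down by d5 = 3 → (0, -3)
  seg 2: left by d2 = 15 → (-15, -3)
  seg 3: left by d1 = 13/2 → (-43/2, -3)
  seg 4: up by d2 = 15 → (-43/2, 12)
  seg 5: left by d5 = 3 → (-49/2, 12)
  seg 6: up by d2 = 15 → (-49/2, 27)
  seg 7: right by d5 = 3 → (-43/2, 27)
  seg 8: up by d9 = 51/4 → (-43/2, 159/4)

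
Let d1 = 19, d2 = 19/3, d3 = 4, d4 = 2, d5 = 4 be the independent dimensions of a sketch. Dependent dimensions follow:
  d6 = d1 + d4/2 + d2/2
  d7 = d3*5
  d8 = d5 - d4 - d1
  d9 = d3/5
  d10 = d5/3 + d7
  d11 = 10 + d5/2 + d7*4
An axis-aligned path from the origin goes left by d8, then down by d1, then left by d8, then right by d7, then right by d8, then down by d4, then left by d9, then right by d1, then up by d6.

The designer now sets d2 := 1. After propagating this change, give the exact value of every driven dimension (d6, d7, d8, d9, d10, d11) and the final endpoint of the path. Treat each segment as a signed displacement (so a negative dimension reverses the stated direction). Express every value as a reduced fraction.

d6 = 41/2
d7 = 20
d8 = -17
d9 = 4/5
d10 = 64/3
d11 = 92
endpoint = (276/5, -1/2)

Apply edit: d2 := 1
  d6 = d1 + d4/2 + d2/2 = 41/2
  d7 = d3*5 = 20
  d8 = d5 - d4 - d1 = -17
  d9 = d3/5 = 4/5
  d10 = d5/3 + d7 = 64/3
  d11 = 10 + d5/2 + d7*4 = 92
Walk from origin (0, 0):
  seg 1: left by d8 = -17 → (17, 0)
  seg 2: down by d1 = 19 → (17, -19)
  seg 3: left by d8 = -17 → (34, -19)
  seg 4: right by d7 = 20 → (54, -19)
  seg 5: right by d8 = -17 → (37, -19)
  seg 6: down by d4 = 2 → (37, -21)
  seg 7: left by d9 = 4/5 → (181/5, -21)
  seg 8: right by d1 = 19 → (276/5, -21)
  seg 9: up by d6 = 41/2 → (276/5, -1/2)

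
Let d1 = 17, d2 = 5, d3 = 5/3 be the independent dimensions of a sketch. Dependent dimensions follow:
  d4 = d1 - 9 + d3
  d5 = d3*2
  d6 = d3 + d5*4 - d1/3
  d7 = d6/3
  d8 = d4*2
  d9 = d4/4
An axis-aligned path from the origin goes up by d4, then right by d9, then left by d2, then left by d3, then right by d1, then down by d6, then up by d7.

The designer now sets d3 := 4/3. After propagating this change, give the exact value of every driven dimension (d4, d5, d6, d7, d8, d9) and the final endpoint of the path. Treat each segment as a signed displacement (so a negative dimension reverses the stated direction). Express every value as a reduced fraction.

d4 = 28/3
d5 = 8/3
d6 = 19/3
d7 = 19/9
d8 = 56/3
d9 = 7/3
endpoint = (13, 46/9)

Apply edit: d3 := 4/3
  d4 = d1 - 9 + d3 = 28/3
  d5 = d3*2 = 8/3
  d6 = d3 + d5*4 - d1/3 = 19/3
  d7 = d6/3 = 19/9
  d8 = d4*2 = 56/3
  d9 = d4/4 = 7/3
Walk from origin (0, 0):
  seg 1: up by d4 = 28/3 → (0, 28/3)
  seg 2: right by d9 = 7/3 → (7/3, 28/3)
  seg 3: left by d2 = 5 → (-8/3, 28/3)
  seg 4: left by d3 = 4/3 → (-4, 28/3)
  seg 5: right by d1 = 17 → (13, 28/3)
  seg 6: down by d6 = 19/3 → (13, 3)
  seg 7: up by d7 = 19/9 → (13, 46/9)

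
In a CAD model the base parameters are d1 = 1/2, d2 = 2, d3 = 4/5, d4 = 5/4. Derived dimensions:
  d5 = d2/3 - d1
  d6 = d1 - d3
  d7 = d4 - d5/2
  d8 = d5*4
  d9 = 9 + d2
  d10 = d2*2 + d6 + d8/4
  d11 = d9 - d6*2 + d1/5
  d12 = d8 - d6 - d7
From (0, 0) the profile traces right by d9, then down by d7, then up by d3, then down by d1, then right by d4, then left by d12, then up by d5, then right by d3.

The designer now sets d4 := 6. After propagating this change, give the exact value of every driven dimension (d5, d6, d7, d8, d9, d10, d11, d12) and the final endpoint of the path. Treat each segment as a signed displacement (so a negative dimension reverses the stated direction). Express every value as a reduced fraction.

Apply edit: d4 := 6
  d5 = d2/3 - d1 = 1/6
  d6 = d1 - d3 = -3/10
  d7 = d4 - d5/2 = 71/12
  d8 = d5*4 = 2/3
  d9 = 9 + d2 = 11
  d10 = d2*2 + d6 + d8/4 = 58/15
  d11 = d9 - d6*2 + d1/5 = 117/10
  d12 = d8 - d6 - d7 = -99/20
Walk from origin (0, 0):
  seg 1: right by d9 = 11 → (11, 0)
  seg 2: down by d7 = 71/12 → (11, -71/12)
  seg 3: up by d3 = 4/5 → (11, -307/60)
  seg 4: down by d1 = 1/2 → (11, -337/60)
  seg 5: right by d4 = 6 → (17, -337/60)
  seg 6: left by d12 = -99/20 → (439/20, -337/60)
  seg 7: up by d5 = 1/6 → (439/20, -109/20)
  seg 8: right by d3 = 4/5 → (91/4, -109/20)

d5 = 1/6
d6 = -3/10
d7 = 71/12
d8 = 2/3
d9 = 11
d10 = 58/15
d11 = 117/10
d12 = -99/20
endpoint = (91/4, -109/20)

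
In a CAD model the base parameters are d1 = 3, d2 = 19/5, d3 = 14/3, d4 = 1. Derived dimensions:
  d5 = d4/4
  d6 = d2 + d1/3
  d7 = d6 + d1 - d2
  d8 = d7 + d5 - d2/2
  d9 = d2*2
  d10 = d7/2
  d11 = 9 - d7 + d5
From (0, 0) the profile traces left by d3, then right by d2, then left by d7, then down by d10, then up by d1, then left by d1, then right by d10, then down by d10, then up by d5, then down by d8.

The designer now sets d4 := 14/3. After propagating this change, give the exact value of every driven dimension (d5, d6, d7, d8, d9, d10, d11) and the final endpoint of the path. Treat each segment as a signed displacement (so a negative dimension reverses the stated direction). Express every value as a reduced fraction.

Apply edit: d4 := 14/3
  d5 = d4/4 = 7/6
  d6 = d2 + d1/3 = 24/5
  d7 = d6 + d1 - d2 = 4
  d8 = d7 + d5 - d2/2 = 49/15
  d9 = d2*2 = 38/5
  d10 = d7/2 = 2
  d11 = 9 - d7 + d5 = 37/6
Walk from origin (0, 0):
  seg 1: left by d3 = 14/3 → (-14/3, 0)
  seg 2: right by d2 = 19/5 → (-13/15, 0)
  seg 3: left by d7 = 4 → (-73/15, 0)
  seg 4: down by d10 = 2 → (-73/15, -2)
  seg 5: up by d1 = 3 → (-73/15, 1)
  seg 6: left by d1 = 3 → (-118/15, 1)
  seg 7: right by d10 = 2 → (-88/15, 1)
  seg 8: down by d10 = 2 → (-88/15, -1)
  seg 9: up by d5 = 7/6 → (-88/15, 1/6)
  seg 10: down by d8 = 49/15 → (-88/15, -31/10)

d5 = 7/6
d6 = 24/5
d7 = 4
d8 = 49/15
d9 = 38/5
d10 = 2
d11 = 37/6
endpoint = (-88/15, -31/10)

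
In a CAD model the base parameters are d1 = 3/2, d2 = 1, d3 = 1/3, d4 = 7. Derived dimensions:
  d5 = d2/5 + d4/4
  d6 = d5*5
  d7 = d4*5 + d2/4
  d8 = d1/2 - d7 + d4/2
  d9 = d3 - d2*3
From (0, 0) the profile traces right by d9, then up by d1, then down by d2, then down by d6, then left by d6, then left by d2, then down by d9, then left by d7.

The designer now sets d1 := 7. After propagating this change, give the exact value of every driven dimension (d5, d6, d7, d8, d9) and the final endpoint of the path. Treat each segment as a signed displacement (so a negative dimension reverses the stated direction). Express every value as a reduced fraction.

d5 = 39/20
d6 = 39/4
d7 = 141/4
d8 = -113/4
d9 = -8/3
endpoint = (-146/3, -13/12)

Apply edit: d1 := 7
  d5 = d2/5 + d4/4 = 39/20
  d6 = d5*5 = 39/4
  d7 = d4*5 + d2/4 = 141/4
  d8 = d1/2 - d7 + d4/2 = -113/4
  d9 = d3 - d2*3 = -8/3
Walk from origin (0, 0):
  seg 1: right by d9 = -8/3 → (-8/3, 0)
  seg 2: up by d1 = 7 → (-8/3, 7)
  seg 3: down by d2 = 1 → (-8/3, 6)
  seg 4: down by d6 = 39/4 → (-8/3, -15/4)
  seg 5: left by d6 = 39/4 → (-149/12, -15/4)
  seg 6: left by d2 = 1 → (-161/12, -15/4)
  seg 7: down by d9 = -8/3 → (-161/12, -13/12)
  seg 8: left by d7 = 141/4 → (-146/3, -13/12)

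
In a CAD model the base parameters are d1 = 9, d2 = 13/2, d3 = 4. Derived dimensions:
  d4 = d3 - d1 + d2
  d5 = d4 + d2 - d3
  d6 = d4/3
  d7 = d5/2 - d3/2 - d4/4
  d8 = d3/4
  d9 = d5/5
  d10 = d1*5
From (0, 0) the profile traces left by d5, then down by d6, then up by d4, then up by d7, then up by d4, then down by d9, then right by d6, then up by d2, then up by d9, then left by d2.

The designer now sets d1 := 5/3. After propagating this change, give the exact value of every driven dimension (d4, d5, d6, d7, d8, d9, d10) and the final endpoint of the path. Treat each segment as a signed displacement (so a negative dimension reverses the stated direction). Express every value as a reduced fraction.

d4 = 53/6
d5 = 34/3
d6 = 53/18
d7 = 35/24
d8 = 1
d9 = 34/15
d10 = 25/3
endpoint = (-134/9, 1633/72)

Apply edit: d1 := 5/3
  d4 = d3 - d1 + d2 = 53/6
  d5 = d4 + d2 - d3 = 34/3
  d6 = d4/3 = 53/18
  d7 = d5/2 - d3/2 - d4/4 = 35/24
  d8 = d3/4 = 1
  d9 = d5/5 = 34/15
  d10 = d1*5 = 25/3
Walk from origin (0, 0):
  seg 1: left by d5 = 34/3 → (-34/3, 0)
  seg 2: down by d6 = 53/18 → (-34/3, -53/18)
  seg 3: up by d4 = 53/6 → (-34/3, 53/9)
  seg 4: up by d7 = 35/24 → (-34/3, 529/72)
  seg 5: up by d4 = 53/6 → (-34/3, 1165/72)
  seg 6: down by d9 = 34/15 → (-34/3, 5009/360)
  seg 7: right by d6 = 53/18 → (-151/18, 5009/360)
  seg 8: up by d2 = 13/2 → (-151/18, 7349/360)
  seg 9: up by d9 = 34/15 → (-151/18, 1633/72)
  seg 10: left by d2 = 13/2 → (-134/9, 1633/72)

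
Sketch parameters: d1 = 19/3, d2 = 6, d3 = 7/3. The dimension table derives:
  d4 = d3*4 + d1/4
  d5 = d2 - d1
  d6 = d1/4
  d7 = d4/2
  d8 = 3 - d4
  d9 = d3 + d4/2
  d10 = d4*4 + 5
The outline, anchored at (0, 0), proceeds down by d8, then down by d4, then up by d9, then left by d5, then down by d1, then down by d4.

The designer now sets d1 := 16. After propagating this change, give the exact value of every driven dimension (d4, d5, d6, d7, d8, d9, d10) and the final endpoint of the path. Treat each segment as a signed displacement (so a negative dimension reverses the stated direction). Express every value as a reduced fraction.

Apply edit: d1 := 16
  d4 = d3*4 + d1/4 = 40/3
  d5 = d2 - d1 = -10
  d6 = d1/4 = 4
  d7 = d4/2 = 20/3
  d8 = 3 - d4 = -31/3
  d9 = d3 + d4/2 = 9
  d10 = d4*4 + 5 = 175/3
Walk from origin (0, 0):
  seg 1: down by d8 = -31/3 → (0, 31/3)
  seg 2: down by d4 = 40/3 → (0, -3)
  seg 3: up by d9 = 9 → (0, 6)
  seg 4: left by d5 = -10 → (10, 6)
  seg 5: down by d1 = 16 → (10, -10)
  seg 6: down by d4 = 40/3 → (10, -70/3)

d4 = 40/3
d5 = -10
d6 = 4
d7 = 20/3
d8 = -31/3
d9 = 9
d10 = 175/3
endpoint = (10, -70/3)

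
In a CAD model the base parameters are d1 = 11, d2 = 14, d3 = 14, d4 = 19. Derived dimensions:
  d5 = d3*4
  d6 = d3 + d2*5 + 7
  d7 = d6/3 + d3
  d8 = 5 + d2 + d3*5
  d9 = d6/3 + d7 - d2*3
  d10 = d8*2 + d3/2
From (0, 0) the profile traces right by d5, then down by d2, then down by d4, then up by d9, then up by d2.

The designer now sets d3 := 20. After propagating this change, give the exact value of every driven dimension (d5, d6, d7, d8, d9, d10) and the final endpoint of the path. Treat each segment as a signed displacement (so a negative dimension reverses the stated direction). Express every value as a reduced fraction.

Apply edit: d3 := 20
  d5 = d3*4 = 80
  d6 = d3 + d2*5 + 7 = 97
  d7 = d6/3 + d3 = 157/3
  d8 = 5 + d2 + d3*5 = 119
  d9 = d6/3 + d7 - d2*3 = 128/3
  d10 = d8*2 + d3/2 = 248
Walk from origin (0, 0):
  seg 1: right by d5 = 80 → (80, 0)
  seg 2: down by d2 = 14 → (80, -14)
  seg 3: down by d4 = 19 → (80, -33)
  seg 4: up by d9 = 128/3 → (80, 29/3)
  seg 5: up by d2 = 14 → (80, 71/3)

d5 = 80
d6 = 97
d7 = 157/3
d8 = 119
d9 = 128/3
d10 = 248
endpoint = (80, 71/3)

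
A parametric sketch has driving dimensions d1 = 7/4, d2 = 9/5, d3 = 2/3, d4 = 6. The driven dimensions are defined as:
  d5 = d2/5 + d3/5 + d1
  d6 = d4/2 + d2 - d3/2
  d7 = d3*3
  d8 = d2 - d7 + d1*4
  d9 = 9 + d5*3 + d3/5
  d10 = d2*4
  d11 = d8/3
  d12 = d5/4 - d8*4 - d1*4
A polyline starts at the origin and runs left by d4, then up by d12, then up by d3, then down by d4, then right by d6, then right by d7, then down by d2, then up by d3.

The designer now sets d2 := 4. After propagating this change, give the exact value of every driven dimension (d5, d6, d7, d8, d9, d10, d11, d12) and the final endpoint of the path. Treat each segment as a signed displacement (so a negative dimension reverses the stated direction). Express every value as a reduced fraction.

d5 = 161/60
d6 = 20/3
d7 = 2
d8 = 9
d9 = 1031/60
d10 = 16
d11 = 3
d12 = -10159/240
endpoint = (8/3, -12239/240)

Apply edit: d2 := 4
  d5 = d2/5 + d3/5 + d1 = 161/60
  d6 = d4/2 + d2 - d3/2 = 20/3
  d7 = d3*3 = 2
  d8 = d2 - d7 + d1*4 = 9
  d9 = 9 + d5*3 + d3/5 = 1031/60
  d10 = d2*4 = 16
  d11 = d8/3 = 3
  d12 = d5/4 - d8*4 - d1*4 = -10159/240
Walk from origin (0, 0):
  seg 1: left by d4 = 6 → (-6, 0)
  seg 2: up by d12 = -10159/240 → (-6, -10159/240)
  seg 3: up by d3 = 2/3 → (-6, -3333/80)
  seg 4: down by d4 = 6 → (-6, -3813/80)
  seg 5: right by d6 = 20/3 → (2/3, -3813/80)
  seg 6: right by d7 = 2 → (8/3, -3813/80)
  seg 7: down by d2 = 4 → (8/3, -4133/80)
  seg 8: up by d3 = 2/3 → (8/3, -12239/240)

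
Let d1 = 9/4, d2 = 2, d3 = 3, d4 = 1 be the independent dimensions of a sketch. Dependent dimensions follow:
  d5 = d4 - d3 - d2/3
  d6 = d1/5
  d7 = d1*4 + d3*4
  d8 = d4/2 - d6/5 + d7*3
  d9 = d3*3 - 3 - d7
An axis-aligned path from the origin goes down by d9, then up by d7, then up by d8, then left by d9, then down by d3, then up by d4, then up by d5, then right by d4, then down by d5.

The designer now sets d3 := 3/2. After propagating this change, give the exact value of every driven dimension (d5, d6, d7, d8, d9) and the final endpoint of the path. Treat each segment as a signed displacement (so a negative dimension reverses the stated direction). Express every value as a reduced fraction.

d5 = -7/6
d6 = 9/20
d7 = 15
d8 = 4541/100
d9 = -27/2
endpoint = (29/2, 7341/100)

Apply edit: d3 := 3/2
  d5 = d4 - d3 - d2/3 = -7/6
  d6 = d1/5 = 9/20
  d7 = d1*4 + d3*4 = 15
  d8 = d4/2 - d6/5 + d7*3 = 4541/100
  d9 = d3*3 - 3 - d7 = -27/2
Walk from origin (0, 0):
  seg 1: down by d9 = -27/2 → (0, 27/2)
  seg 2: up by d7 = 15 → (0, 57/2)
  seg 3: up by d8 = 4541/100 → (0, 7391/100)
  seg 4: left by d9 = -27/2 → (27/2, 7391/100)
  seg 5: down by d3 = 3/2 → (27/2, 7241/100)
  seg 6: up by d4 = 1 → (27/2, 7341/100)
  seg 7: up by d5 = -7/6 → (27/2, 21673/300)
  seg 8: right by d4 = 1 → (29/2, 21673/300)
  seg 9: down by d5 = -7/6 → (29/2, 7341/100)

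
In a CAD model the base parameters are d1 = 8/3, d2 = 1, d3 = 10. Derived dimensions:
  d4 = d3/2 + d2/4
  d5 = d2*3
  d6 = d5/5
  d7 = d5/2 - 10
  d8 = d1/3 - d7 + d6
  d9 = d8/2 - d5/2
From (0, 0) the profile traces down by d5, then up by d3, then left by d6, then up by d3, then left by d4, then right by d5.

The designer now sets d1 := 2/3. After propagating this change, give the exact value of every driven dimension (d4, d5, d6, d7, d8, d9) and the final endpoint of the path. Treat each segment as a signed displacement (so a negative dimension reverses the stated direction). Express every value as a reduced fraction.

d4 = 21/4
d5 = 3
d6 = 3/5
d7 = -17/2
d8 = 839/90
d9 = 569/180
endpoint = (-57/20, 17)

Apply edit: d1 := 2/3
  d4 = d3/2 + d2/4 = 21/4
  d5 = d2*3 = 3
  d6 = d5/5 = 3/5
  d7 = d5/2 - 10 = -17/2
  d8 = d1/3 - d7 + d6 = 839/90
  d9 = d8/2 - d5/2 = 569/180
Walk from origin (0, 0):
  seg 1: down by d5 = 3 → (0, -3)
  seg 2: up by d3 = 10 → (0, 7)
  seg 3: left by d6 = 3/5 → (-3/5, 7)
  seg 4: up by d3 = 10 → (-3/5, 17)
  seg 5: left by d4 = 21/4 → (-117/20, 17)
  seg 6: right by d5 = 3 → (-57/20, 17)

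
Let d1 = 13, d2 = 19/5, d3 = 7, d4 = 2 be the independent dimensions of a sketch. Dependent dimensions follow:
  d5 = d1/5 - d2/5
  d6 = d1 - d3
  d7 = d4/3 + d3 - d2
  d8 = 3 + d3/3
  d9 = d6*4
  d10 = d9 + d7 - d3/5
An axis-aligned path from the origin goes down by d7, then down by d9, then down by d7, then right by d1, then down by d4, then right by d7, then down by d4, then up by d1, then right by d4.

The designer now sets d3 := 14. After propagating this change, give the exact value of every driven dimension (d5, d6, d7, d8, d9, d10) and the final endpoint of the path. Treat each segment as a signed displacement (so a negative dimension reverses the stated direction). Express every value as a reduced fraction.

d5 = 46/25
d6 = -1
d7 = 163/15
d8 = 23/3
d9 = -4
d10 = 61/15
endpoint = (388/15, -131/15)

Apply edit: d3 := 14
  d5 = d1/5 - d2/5 = 46/25
  d6 = d1 - d3 = -1
  d7 = d4/3 + d3 - d2 = 163/15
  d8 = 3 + d3/3 = 23/3
  d9 = d6*4 = -4
  d10 = d9 + d7 - d3/5 = 61/15
Walk from origin (0, 0):
  seg 1: down by d7 = 163/15 → (0, -163/15)
  seg 2: down by d9 = -4 → (0, -103/15)
  seg 3: down by d7 = 163/15 → (0, -266/15)
  seg 4: right by d1 = 13 → (13, -266/15)
  seg 5: down by d4 = 2 → (13, -296/15)
  seg 6: right by d7 = 163/15 → (358/15, -296/15)
  seg 7: down by d4 = 2 → (358/15, -326/15)
  seg 8: up by d1 = 13 → (358/15, -131/15)
  seg 9: right by d4 = 2 → (388/15, -131/15)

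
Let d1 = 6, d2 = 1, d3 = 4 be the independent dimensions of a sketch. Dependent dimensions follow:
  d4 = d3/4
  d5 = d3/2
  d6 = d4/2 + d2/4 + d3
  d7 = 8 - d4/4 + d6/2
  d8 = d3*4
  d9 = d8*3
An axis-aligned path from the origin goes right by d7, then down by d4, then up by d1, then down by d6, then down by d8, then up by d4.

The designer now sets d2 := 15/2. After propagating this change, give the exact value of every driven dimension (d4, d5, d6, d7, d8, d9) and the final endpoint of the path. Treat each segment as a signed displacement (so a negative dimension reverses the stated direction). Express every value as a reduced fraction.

Apply edit: d2 := 15/2
  d4 = d3/4 = 1
  d5 = d3/2 = 2
  d6 = d4/2 + d2/4 + d3 = 51/8
  d7 = 8 - d4/4 + d6/2 = 175/16
  d8 = d3*4 = 16
  d9 = d8*3 = 48
Walk from origin (0, 0):
  seg 1: right by d7 = 175/16 → (175/16, 0)
  seg 2: down by d4 = 1 → (175/16, -1)
  seg 3: up by d1 = 6 → (175/16, 5)
  seg 4: down by d6 = 51/8 → (175/16, -11/8)
  seg 5: down by d8 = 16 → (175/16, -139/8)
  seg 6: up by d4 = 1 → (175/16, -131/8)

d4 = 1
d5 = 2
d6 = 51/8
d7 = 175/16
d8 = 16
d9 = 48
endpoint = (175/16, -131/8)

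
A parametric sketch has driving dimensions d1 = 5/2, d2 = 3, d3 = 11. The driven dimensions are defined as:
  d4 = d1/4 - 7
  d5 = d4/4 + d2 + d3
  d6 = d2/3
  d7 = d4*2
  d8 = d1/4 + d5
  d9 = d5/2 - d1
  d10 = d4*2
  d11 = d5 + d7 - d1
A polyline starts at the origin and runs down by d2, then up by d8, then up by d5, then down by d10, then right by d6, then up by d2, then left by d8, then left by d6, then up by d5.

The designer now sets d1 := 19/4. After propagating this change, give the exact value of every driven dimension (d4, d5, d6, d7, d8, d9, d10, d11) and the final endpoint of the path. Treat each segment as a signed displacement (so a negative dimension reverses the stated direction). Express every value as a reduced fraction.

Apply edit: d1 := 19/4
  d4 = d1/4 - 7 = -93/16
  d5 = d4/4 + d2 + d3 = 803/64
  d6 = d2/3 = 1
  d7 = d4*2 = -93/8
  d8 = d1/4 + d5 = 879/64
  d9 = d5/2 - d1 = 195/128
  d10 = d4*2 = -93/8
  d11 = d5 + d7 - d1 = -245/64
Walk from origin (0, 0):
  seg 1: down by d2 = 3 → (0, -3)
  seg 2: up by d8 = 879/64 → (0, 687/64)
  seg 3: up by d5 = 803/64 → (0, 745/32)
  seg 4: down by d10 = -93/8 → (0, 1117/32)
  seg 5: right by d6 = 1 → (1, 1117/32)
  seg 6: up by d2 = 3 → (1, 1213/32)
  seg 7: left by d8 = 879/64 → (-815/64, 1213/32)
  seg 8: left by d6 = 1 → (-879/64, 1213/32)
  seg 9: up by d5 = 803/64 → (-879/64, 3229/64)

d4 = -93/16
d5 = 803/64
d6 = 1
d7 = -93/8
d8 = 879/64
d9 = 195/128
d10 = -93/8
d11 = -245/64
endpoint = (-879/64, 3229/64)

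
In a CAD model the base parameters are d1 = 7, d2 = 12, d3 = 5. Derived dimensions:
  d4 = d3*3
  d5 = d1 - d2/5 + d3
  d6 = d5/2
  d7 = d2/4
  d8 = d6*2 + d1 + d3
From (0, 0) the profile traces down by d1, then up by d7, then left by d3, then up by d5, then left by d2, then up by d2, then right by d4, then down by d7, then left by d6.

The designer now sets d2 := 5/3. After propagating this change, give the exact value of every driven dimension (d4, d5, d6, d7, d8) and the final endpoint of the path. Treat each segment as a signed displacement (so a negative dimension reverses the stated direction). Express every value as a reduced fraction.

d4 = 15
d5 = 35/3
d6 = 35/6
d7 = 5/12
d8 = 71/3
endpoint = (5/2, 19/3)

Apply edit: d2 := 5/3
  d4 = d3*3 = 15
  d5 = d1 - d2/5 + d3 = 35/3
  d6 = d5/2 = 35/6
  d7 = d2/4 = 5/12
  d8 = d6*2 + d1 + d3 = 71/3
Walk from origin (0, 0):
  seg 1: down by d1 = 7 → (0, -7)
  seg 2: up by d7 = 5/12 → (0, -79/12)
  seg 3: left by d3 = 5 → (-5, -79/12)
  seg 4: up by d5 = 35/3 → (-5, 61/12)
  seg 5: left by d2 = 5/3 → (-20/3, 61/12)
  seg 6: up by d2 = 5/3 → (-20/3, 27/4)
  seg 7: right by d4 = 15 → (25/3, 27/4)
  seg 8: down by d7 = 5/12 → (25/3, 19/3)
  seg 9: left by d6 = 35/6 → (5/2, 19/3)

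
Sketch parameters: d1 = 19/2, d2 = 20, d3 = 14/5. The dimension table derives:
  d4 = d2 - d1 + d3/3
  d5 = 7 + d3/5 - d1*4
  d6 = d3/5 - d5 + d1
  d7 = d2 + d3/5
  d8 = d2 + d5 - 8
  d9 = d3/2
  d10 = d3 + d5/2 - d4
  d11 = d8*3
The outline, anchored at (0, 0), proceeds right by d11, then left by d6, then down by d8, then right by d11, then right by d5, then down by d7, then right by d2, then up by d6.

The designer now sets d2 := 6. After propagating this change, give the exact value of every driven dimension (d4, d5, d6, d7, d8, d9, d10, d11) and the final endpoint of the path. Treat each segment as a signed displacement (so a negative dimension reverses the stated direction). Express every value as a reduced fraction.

d4 = -77/30
d5 = -761/25
d6 = 81/2
d7 = 164/25
d8 = -811/25
d9 = 7/5
d10 = -739/75
d11 = -2433/25
endpoint = (-12979/50, 3319/50)

Apply edit: d2 := 6
  d4 = d2 - d1 + d3/3 = -77/30
  d5 = 7 + d3/5 - d1*4 = -761/25
  d6 = d3/5 - d5 + d1 = 81/2
  d7 = d2 + d3/5 = 164/25
  d8 = d2 + d5 - 8 = -811/25
  d9 = d3/2 = 7/5
  d10 = d3 + d5/2 - d4 = -739/75
  d11 = d8*3 = -2433/25
Walk from origin (0, 0):
  seg 1: right by d11 = -2433/25 → (-2433/25, 0)
  seg 2: left by d6 = 81/2 → (-6891/50, 0)
  seg 3: down by d8 = -811/25 → (-6891/50, 811/25)
  seg 4: right by d11 = -2433/25 → (-11757/50, 811/25)
  seg 5: right by d5 = -761/25 → (-13279/50, 811/25)
  seg 6: down by d7 = 164/25 → (-13279/50, 647/25)
  seg 7: right by d2 = 6 → (-12979/50, 647/25)
  seg 8: up by d6 = 81/2 → (-12979/50, 3319/50)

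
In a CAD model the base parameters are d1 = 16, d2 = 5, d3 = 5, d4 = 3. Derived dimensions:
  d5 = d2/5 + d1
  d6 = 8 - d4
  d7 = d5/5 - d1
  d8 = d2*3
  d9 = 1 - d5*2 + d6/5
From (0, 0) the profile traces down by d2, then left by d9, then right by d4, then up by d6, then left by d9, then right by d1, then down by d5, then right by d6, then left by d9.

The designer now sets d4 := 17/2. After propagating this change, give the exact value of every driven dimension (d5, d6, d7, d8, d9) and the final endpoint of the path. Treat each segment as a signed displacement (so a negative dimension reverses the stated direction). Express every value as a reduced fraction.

d5 = 17
d6 = -1/2
d7 = -63/5
d8 = 15
d9 = -331/10
endpoint = (1233/10, -45/2)

Apply edit: d4 := 17/2
  d5 = d2/5 + d1 = 17
  d6 = 8 - d4 = -1/2
  d7 = d5/5 - d1 = -63/5
  d8 = d2*3 = 15
  d9 = 1 - d5*2 + d6/5 = -331/10
Walk from origin (0, 0):
  seg 1: down by d2 = 5 → (0, -5)
  seg 2: left by d9 = -331/10 → (331/10, -5)
  seg 3: right by d4 = 17/2 → (208/5, -5)
  seg 4: up by d6 = -1/2 → (208/5, -11/2)
  seg 5: left by d9 = -331/10 → (747/10, -11/2)
  seg 6: right by d1 = 16 → (907/10, -11/2)
  seg 7: down by d5 = 17 → (907/10, -45/2)
  seg 8: right by d6 = -1/2 → (451/5, -45/2)
  seg 9: left by d9 = -331/10 → (1233/10, -45/2)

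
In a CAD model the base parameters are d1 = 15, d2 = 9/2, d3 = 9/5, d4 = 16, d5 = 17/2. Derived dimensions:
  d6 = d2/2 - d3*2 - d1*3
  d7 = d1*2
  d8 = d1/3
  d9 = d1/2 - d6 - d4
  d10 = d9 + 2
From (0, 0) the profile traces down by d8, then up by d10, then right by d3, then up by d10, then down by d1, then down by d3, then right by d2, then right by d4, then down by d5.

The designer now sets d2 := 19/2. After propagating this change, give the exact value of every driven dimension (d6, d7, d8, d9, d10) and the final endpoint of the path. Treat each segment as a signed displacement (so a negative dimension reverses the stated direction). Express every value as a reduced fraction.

d6 = -877/20
d7 = 30
d8 = 5
d9 = 707/20
d10 = 747/20
endpoint = (273/10, 222/5)

Apply edit: d2 := 19/2
  d6 = d2/2 - d3*2 - d1*3 = -877/20
  d7 = d1*2 = 30
  d8 = d1/3 = 5
  d9 = d1/2 - d6 - d4 = 707/20
  d10 = d9 + 2 = 747/20
Walk from origin (0, 0):
  seg 1: down by d8 = 5 → (0, -5)
  seg 2: up by d10 = 747/20 → (0, 647/20)
  seg 3: right by d3 = 9/5 → (9/5, 647/20)
  seg 4: up by d10 = 747/20 → (9/5, 697/10)
  seg 5: down by d1 = 15 → (9/5, 547/10)
  seg 6: down by d3 = 9/5 → (9/5, 529/10)
  seg 7: right by d2 = 19/2 → (113/10, 529/10)
  seg 8: right by d4 = 16 → (273/10, 529/10)
  seg 9: down by d5 = 17/2 → (273/10, 222/5)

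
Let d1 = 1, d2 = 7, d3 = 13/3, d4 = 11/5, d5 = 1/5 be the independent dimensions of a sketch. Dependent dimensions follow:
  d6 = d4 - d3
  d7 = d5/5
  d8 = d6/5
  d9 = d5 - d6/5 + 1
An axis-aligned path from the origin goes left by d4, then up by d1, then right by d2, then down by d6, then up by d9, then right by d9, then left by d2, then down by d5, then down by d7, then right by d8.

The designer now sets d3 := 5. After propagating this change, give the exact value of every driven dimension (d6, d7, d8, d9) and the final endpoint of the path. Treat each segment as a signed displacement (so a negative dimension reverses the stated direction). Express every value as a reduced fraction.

d6 = -14/5
d7 = 1/25
d8 = -14/25
d9 = 44/25
endpoint = (-1, 133/25)

Apply edit: d3 := 5
  d6 = d4 - d3 = -14/5
  d7 = d5/5 = 1/25
  d8 = d6/5 = -14/25
  d9 = d5 - d6/5 + 1 = 44/25
Walk from origin (0, 0):
  seg 1: left by d4 = 11/5 → (-11/5, 0)
  seg 2: up by d1 = 1 → (-11/5, 1)
  seg 3: right by d2 = 7 → (24/5, 1)
  seg 4: down by d6 = -14/5 → (24/5, 19/5)
  seg 5: up by d9 = 44/25 → (24/5, 139/25)
  seg 6: right by d9 = 44/25 → (164/25, 139/25)
  seg 7: left by d2 = 7 → (-11/25, 139/25)
  seg 8: down by d5 = 1/5 → (-11/25, 134/25)
  seg 9: down by d7 = 1/25 → (-11/25, 133/25)
  seg 10: right by d8 = -14/25 → (-1, 133/25)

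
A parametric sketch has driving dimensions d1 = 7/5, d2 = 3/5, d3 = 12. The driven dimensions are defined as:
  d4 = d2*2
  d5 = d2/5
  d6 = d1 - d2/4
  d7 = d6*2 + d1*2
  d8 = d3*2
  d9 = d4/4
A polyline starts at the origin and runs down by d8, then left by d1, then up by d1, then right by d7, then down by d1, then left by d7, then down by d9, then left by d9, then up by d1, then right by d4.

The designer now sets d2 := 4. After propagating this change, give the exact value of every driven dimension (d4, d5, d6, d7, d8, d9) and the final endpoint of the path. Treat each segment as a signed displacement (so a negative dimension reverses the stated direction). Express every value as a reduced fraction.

Apply edit: d2 := 4
  d4 = d2*2 = 8
  d5 = d2/5 = 4/5
  d6 = d1 - d2/4 = 2/5
  d7 = d6*2 + d1*2 = 18/5
  d8 = d3*2 = 24
  d9 = d4/4 = 2
Walk from origin (0, 0):
  seg 1: down by d8 = 24 → (0, -24)
  seg 2: left by d1 = 7/5 → (-7/5, -24)
  seg 3: up by d1 = 7/5 → (-7/5, -113/5)
  seg 4: right by d7 = 18/5 → (11/5, -113/5)
  seg 5: down by d1 = 7/5 → (11/5, -24)
  seg 6: left by d7 = 18/5 → (-7/5, -24)
  seg 7: down by d9 = 2 → (-7/5, -26)
  seg 8: left by d9 = 2 → (-17/5, -26)
  seg 9: up by d1 = 7/5 → (-17/5, -123/5)
  seg 10: right by d4 = 8 → (23/5, -123/5)

d4 = 8
d5 = 4/5
d6 = 2/5
d7 = 18/5
d8 = 24
d9 = 2
endpoint = (23/5, -123/5)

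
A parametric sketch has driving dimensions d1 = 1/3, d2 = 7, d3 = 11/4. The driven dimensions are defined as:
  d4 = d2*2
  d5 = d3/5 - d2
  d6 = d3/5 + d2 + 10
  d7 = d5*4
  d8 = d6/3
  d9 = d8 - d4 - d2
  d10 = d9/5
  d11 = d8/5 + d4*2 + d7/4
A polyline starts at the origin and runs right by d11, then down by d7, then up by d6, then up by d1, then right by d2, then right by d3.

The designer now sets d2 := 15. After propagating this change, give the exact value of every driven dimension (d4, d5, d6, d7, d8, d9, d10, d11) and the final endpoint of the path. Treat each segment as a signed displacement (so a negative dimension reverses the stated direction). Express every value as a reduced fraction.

Apply edit: d2 := 15
  d4 = d2*2 = 30
  d5 = d3/5 - d2 = -289/20
  d6 = d3/5 + d2 + 10 = 511/20
  d7 = d5*4 = -289/5
  d8 = d6/3 = 511/60
  d9 = d8 - d4 - d2 = -2189/60
  d10 = d9/5 = -2189/300
  d11 = d8/5 + d4*2 + d7/4 = 3544/75
Walk from origin (0, 0):
  seg 1: right by d11 = 3544/75 → (3544/75, 0)
  seg 2: down by d7 = -289/5 → (3544/75, 289/5)
  seg 3: up by d6 = 511/20 → (3544/75, 1667/20)
  seg 4: up by d1 = 1/3 → (3544/75, 5021/60)
  seg 5: right by d2 = 15 → (4669/75, 5021/60)
  seg 6: right by d3 = 11/4 → (19501/300, 5021/60)

d4 = 30
d5 = -289/20
d6 = 511/20
d7 = -289/5
d8 = 511/60
d9 = -2189/60
d10 = -2189/300
d11 = 3544/75
endpoint = (19501/300, 5021/60)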